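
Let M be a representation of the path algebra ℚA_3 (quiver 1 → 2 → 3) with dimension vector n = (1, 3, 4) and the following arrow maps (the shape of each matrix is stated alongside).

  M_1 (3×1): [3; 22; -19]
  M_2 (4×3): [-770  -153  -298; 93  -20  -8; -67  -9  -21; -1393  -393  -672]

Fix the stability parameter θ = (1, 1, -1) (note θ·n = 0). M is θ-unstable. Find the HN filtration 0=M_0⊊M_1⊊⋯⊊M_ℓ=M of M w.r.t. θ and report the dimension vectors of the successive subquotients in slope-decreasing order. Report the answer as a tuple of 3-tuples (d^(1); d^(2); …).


Via rank(M_{q-1}∘⋯∘M_p): M ≅ I[1,3], I[2,3]^2, I[3,3].
μ_θ-semistable layers: μ^(1)=1/3; μ^(2)=0; μ^(3)=-1

((1, 1, 1); (0, 2, 2); (0, 0, 1))


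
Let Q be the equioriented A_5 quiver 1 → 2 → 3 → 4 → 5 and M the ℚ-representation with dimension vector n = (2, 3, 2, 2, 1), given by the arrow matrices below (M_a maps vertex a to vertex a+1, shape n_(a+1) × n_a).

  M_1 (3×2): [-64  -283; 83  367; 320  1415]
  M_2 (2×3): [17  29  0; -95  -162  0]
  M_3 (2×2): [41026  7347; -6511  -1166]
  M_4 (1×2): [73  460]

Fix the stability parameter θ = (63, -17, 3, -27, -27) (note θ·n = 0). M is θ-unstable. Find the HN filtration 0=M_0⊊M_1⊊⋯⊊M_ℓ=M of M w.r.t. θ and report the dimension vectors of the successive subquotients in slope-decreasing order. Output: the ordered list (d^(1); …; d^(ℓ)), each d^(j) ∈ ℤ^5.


Via rank(M_{q-1}∘⋯∘M_p): M ≅ I[1,4], I[1,5], I[2,2].
μ_θ-semistable layers: μ^(1)=11/2; μ^(2)=-1; μ^(3)=-17

((1, 1, 1, 1, 0); (1, 1, 1, 1, 1); (0, 1, 0, 0, 0))


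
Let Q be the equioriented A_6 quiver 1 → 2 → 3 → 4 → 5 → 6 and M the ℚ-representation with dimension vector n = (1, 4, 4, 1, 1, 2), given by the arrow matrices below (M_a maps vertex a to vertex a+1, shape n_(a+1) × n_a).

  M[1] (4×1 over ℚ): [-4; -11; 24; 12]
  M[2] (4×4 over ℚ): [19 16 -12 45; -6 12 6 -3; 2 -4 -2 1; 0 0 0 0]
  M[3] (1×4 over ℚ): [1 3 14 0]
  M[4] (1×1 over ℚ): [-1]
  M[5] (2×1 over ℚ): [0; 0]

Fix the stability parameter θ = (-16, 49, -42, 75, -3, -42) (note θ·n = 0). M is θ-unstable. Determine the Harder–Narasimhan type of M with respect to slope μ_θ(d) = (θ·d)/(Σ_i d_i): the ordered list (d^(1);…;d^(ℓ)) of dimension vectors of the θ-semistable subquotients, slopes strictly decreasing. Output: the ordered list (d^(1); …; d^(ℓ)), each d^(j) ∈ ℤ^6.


Barcode: M ≅ I[1,2], I[2,2], I[2,3], I[2,5], I[3,3]^2, I[6,6]^2. HN layers by μ_θ (5 steps, strictly decreasing):
  μ^(1)=49; μ^(2)=36; μ^(3)=7/2; μ^(4)=-16; μ^(5)=-42

((0, 2, 0, 0, 0, 0); (0, 0, 0, 1, 1, 0); (0, 2, 2, 0, 0, 0); (1, 0, 0, 0, 0, 0); (0, 0, 2, 0, 0, 2))


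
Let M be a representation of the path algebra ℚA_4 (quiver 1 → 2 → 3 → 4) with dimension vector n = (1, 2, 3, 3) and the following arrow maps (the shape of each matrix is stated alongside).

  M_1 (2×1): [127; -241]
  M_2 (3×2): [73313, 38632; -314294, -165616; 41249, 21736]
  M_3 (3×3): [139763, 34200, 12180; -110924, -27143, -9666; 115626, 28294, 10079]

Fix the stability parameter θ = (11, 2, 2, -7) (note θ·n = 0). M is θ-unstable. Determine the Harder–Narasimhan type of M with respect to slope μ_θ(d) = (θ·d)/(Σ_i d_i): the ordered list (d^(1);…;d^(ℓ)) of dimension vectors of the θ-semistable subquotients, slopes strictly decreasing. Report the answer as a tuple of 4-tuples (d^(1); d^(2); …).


Barcode: M ≅ I[1,4], I[2,2], I[3,4]^2. HN layers by μ_θ (2 steps, strictly decreasing):
  μ^(1)=2; μ^(2)=-5/2

((1, 2, 1, 1); (0, 0, 2, 2))


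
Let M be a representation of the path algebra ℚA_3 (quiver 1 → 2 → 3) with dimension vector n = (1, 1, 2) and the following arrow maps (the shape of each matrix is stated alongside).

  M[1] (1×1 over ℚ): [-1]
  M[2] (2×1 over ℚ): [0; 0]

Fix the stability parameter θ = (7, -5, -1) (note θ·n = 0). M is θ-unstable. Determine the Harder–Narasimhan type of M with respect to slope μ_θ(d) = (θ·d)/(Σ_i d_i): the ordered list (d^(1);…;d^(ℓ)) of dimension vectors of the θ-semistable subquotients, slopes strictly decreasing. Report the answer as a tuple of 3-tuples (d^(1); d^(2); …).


Barcode: M ≅ I[1,2], I[3,3]^2. HN layers by μ_θ (2 steps, strictly decreasing):
  μ^(1)=1; μ^(2)=-1

((1, 1, 0); (0, 0, 2))


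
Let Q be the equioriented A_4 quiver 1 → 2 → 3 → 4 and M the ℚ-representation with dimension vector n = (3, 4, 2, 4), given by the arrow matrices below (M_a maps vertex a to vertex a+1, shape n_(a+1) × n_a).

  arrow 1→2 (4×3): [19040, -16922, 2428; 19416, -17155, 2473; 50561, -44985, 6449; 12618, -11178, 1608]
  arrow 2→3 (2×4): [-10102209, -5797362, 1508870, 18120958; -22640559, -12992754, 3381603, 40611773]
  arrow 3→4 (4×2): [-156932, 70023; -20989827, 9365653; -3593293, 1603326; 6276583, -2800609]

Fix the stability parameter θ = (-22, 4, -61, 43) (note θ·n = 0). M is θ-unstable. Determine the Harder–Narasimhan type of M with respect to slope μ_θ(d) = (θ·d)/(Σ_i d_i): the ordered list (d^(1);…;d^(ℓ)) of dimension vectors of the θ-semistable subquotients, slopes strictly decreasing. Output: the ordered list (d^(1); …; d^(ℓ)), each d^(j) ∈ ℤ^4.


Via rank(M_{q-1}∘⋯∘M_p): M ≅ I[1,2], I[1,4]^2, I[2,2], I[4,4]^2.
μ_θ-semistable layers: μ^(1)=43; μ^(2)=4; μ^(3)=-22; μ^(4)=-79/3

((0, 0, 0, 4); (0, 2, 0, 0); (1, 0, 0, 0); (2, 2, 2, 0))


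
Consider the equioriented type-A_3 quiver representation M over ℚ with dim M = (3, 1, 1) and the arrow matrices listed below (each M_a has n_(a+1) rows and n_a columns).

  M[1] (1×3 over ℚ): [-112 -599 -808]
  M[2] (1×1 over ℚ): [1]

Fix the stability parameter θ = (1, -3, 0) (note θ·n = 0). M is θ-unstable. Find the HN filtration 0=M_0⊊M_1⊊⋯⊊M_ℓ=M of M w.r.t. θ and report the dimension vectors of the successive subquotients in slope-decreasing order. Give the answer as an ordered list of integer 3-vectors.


Barcode: M ≅ I[1,1]^2, I[1,3]. HN layers by μ_θ (3 steps, strictly decreasing):
  μ^(1)=1; μ^(2)=0; μ^(3)=-1

((2, 0, 0); (0, 0, 1); (1, 1, 0))


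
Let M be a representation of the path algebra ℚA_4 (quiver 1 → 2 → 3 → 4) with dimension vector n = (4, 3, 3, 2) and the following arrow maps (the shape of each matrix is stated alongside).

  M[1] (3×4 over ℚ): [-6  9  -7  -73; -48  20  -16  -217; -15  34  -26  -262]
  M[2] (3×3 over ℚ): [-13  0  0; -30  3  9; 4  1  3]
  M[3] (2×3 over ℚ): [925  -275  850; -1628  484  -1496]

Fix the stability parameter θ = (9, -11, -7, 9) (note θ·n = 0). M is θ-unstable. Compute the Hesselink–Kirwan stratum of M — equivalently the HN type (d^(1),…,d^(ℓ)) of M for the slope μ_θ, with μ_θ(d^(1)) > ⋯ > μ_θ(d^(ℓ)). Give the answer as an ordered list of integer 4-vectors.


Via rank(M_{q-1}∘⋯∘M_p): M ≅ I[1,1], I[1,2], I[1,3], I[1,4], I[3,3], I[4,4].
μ_θ-semistable layers: μ^(1)=9; μ^(2)=-1; μ^(3)=-3; μ^(4)=-7

((1, 0, 0, 2); (1, 1, 0, 0); (2, 2, 2, 0); (0, 0, 1, 0))


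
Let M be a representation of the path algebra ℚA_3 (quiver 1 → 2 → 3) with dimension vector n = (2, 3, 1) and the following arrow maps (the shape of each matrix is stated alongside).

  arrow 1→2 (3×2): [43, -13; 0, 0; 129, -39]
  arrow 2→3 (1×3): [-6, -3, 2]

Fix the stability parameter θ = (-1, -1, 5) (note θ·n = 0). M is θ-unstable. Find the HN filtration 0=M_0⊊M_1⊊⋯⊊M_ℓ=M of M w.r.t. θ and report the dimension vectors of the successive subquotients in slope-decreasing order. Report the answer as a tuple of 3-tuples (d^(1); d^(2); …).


Via rank(M_{q-1}∘⋯∘M_p): M ≅ I[1,1], I[1,2], I[2,2], I[2,3].
μ_θ-semistable layers: μ^(1)=5; μ^(2)=-1

((0, 0, 1); (2, 3, 0))


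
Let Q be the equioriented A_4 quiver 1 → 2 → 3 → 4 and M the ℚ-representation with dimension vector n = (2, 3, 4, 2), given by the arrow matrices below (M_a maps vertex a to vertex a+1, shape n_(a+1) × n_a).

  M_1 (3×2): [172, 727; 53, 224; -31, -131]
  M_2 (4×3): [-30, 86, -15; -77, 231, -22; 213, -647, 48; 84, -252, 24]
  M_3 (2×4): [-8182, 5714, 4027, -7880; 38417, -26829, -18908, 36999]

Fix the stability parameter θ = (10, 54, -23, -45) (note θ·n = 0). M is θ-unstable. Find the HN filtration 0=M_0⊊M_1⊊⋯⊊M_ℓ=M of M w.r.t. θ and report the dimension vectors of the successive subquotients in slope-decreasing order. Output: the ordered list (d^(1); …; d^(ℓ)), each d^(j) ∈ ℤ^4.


Via rank(M_{q-1}∘⋯∘M_p): M ≅ I[1,4]^2, I[2,2], I[3,3]^2.
μ_θ-semistable layers: μ^(1)=54; μ^(2)=-1; μ^(3)=-23

((0, 1, 0, 0); (2, 2, 2, 2); (0, 0, 2, 0))


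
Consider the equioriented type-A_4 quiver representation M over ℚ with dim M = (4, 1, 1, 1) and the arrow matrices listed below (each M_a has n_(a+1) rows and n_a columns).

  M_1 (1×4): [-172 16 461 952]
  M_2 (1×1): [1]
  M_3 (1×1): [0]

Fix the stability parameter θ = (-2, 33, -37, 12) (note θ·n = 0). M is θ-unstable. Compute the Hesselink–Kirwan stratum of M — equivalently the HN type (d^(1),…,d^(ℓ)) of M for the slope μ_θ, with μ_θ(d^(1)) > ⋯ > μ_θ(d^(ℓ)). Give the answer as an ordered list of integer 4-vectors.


Via rank(M_{q-1}∘⋯∘M_p): M ≅ I[1,1]^3, I[1,3], I[4,4].
μ_θ-semistable layers: μ^(1)=12; μ^(2)=-2

((0, 0, 0, 1); (4, 1, 1, 0))


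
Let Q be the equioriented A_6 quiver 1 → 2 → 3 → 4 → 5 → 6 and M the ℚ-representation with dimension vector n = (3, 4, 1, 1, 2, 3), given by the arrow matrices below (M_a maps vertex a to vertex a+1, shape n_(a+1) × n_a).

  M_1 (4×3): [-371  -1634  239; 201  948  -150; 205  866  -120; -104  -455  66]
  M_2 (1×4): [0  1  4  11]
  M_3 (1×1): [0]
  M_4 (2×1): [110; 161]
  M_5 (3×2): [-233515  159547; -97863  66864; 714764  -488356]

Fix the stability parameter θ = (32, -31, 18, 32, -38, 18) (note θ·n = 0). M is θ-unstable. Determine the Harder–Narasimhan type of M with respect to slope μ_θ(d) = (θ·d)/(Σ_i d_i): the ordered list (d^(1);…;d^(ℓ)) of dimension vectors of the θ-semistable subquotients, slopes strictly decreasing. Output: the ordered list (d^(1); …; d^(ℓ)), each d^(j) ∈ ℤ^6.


Via rank(M_{q-1}∘⋯∘M_p): M ≅ I[1,2]^2, I[1,3], I[2,2], I[4,6], I[5,6], I[6,6].
μ_θ-semistable layers: μ^(1)=18; μ^(2)=1/2; μ^(3)=-3; μ^(4)=-31; μ^(5)=-38

((0, 0, 1, 0, 0, 3); (3, 3, 0, 0, 0, 0); (0, 0, 0, 1, 1, 0); (0, 1, 0, 0, 0, 0); (0, 0, 0, 0, 1, 0))


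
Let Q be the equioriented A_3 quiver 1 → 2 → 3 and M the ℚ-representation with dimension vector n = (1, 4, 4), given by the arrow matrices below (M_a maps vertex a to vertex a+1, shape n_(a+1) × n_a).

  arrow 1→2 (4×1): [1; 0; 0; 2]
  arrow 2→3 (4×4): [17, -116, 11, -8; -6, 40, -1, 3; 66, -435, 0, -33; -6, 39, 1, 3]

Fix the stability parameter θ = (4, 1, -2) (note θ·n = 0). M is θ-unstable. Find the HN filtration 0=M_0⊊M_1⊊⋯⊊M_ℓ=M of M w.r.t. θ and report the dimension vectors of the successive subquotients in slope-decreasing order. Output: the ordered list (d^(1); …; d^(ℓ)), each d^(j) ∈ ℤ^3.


Interval decomposition of M: I[1,3], I[2,3]^3.
HN type (ℓ=2): μ^(1)=1; μ^(2)=-1/2

((1, 1, 1); (0, 3, 3))


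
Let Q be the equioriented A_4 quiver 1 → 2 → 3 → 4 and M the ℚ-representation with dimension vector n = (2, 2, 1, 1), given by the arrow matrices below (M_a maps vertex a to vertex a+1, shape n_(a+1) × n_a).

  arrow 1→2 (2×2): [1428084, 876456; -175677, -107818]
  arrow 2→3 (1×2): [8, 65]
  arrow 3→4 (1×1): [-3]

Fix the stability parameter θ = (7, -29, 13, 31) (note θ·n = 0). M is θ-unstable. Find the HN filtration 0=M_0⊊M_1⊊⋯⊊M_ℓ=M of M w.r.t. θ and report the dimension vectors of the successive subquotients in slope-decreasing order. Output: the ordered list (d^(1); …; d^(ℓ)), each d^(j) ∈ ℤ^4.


Barcode: M ≅ I[1,1], I[1,4], I[2,2]. HN layers by μ_θ (5 steps, strictly decreasing):
  μ^(1)=31; μ^(2)=13; μ^(3)=7; μ^(4)=-11; μ^(5)=-29

((0, 0, 0, 1); (0, 0, 1, 0); (1, 0, 0, 0); (1, 1, 0, 0); (0, 1, 0, 0))


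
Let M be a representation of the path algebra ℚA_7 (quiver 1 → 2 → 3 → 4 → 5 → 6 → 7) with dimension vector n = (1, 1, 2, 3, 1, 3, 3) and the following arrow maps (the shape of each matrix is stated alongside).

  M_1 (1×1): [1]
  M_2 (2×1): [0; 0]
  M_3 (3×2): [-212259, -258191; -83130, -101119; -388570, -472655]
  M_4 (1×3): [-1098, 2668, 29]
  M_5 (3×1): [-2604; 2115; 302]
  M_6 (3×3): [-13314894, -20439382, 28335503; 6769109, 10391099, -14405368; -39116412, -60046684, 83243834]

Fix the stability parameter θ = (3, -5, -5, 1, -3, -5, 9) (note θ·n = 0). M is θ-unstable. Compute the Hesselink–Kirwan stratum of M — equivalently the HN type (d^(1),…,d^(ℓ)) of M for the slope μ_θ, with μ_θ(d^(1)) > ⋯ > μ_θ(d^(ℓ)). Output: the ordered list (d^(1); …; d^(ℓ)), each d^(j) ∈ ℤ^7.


Via rank(M_{q-1}∘⋯∘M_p): M ≅ I[1,2], I[3,4], I[3,7], I[4,4], I[6,6], I[6,7], I[7,7].
μ_θ-semistable layers: μ^(1)=9; μ^(2)=1; μ^(3)=-1; μ^(4)=-7/3; μ^(5)=-5

((0, 0, 0, 0, 0, 0, 3); (0, 0, 0, 2, 0, 0, 0); (1, 1, 0, 0, 0, 0, 0); (0, 0, 0, 1, 1, 1, 0); (0, 0, 2, 0, 0, 2, 0))


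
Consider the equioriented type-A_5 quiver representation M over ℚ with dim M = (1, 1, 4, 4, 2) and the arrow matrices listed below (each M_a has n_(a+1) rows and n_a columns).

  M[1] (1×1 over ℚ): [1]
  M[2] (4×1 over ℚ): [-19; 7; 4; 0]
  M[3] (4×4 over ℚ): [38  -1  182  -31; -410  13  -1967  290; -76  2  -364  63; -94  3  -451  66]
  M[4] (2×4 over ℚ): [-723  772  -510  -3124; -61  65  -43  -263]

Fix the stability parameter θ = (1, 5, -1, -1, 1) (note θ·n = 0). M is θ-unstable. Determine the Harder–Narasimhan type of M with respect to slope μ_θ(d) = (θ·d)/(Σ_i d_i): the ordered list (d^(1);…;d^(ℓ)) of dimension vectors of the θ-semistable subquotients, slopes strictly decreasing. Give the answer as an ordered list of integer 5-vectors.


Via rank(M_{q-1}∘⋯∘M_p): M ≅ I[1,5], I[3,3], I[3,4], I[3,5], I[4,4].
μ_θ-semistable layers: μ^(1)=1; μ^(2)=-1

((1, 1, 1, 1, 2); (0, 0, 3, 3, 0))


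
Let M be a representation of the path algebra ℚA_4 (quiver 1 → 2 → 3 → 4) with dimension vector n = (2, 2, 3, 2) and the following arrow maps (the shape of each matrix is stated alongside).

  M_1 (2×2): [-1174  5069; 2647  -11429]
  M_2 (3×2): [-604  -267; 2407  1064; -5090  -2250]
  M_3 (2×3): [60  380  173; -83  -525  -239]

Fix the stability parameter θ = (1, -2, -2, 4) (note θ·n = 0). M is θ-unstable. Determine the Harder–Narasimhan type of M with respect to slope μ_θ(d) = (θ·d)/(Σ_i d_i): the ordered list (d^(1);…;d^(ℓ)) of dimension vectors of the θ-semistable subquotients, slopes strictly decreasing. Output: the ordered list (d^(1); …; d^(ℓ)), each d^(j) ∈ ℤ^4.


Barcode: M ≅ I[1,3], I[1,4], I[3,4]. HN layers by μ_θ (3 steps, strictly decreasing):
  μ^(1)=4; μ^(2)=-1; μ^(3)=-2

((0, 0, 0, 2); (2, 2, 2, 0); (0, 0, 1, 0))


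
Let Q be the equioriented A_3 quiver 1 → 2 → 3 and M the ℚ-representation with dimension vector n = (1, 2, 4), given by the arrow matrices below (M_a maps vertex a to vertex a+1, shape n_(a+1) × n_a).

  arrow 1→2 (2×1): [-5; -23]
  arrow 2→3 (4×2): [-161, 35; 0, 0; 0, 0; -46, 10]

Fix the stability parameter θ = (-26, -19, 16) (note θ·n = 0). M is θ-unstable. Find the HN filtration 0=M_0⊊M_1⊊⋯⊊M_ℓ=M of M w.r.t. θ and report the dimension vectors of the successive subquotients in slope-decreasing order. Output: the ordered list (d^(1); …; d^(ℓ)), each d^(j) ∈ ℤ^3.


Barcode: M ≅ I[1,2], I[2,3], I[3,3]^3. HN layers by μ_θ (3 steps, strictly decreasing):
  μ^(1)=16; μ^(2)=-19; μ^(3)=-26

((0, 0, 4); (0, 2, 0); (1, 0, 0))


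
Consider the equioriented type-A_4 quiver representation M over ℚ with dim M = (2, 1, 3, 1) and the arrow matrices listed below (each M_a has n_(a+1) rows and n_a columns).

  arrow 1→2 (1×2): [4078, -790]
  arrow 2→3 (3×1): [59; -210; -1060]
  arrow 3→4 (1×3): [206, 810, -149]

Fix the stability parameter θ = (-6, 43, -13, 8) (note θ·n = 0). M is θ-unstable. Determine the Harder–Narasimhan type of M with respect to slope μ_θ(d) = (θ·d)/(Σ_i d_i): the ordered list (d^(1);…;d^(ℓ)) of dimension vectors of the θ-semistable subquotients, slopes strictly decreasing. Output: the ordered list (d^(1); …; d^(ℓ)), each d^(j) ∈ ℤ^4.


Barcode: M ≅ I[1,1], I[1,4], I[3,3]^2. HN layers by μ_θ (3 steps, strictly decreasing):
  μ^(1)=38/3; μ^(2)=-6; μ^(3)=-13

((0, 1, 1, 1); (2, 0, 0, 0); (0, 0, 2, 0))


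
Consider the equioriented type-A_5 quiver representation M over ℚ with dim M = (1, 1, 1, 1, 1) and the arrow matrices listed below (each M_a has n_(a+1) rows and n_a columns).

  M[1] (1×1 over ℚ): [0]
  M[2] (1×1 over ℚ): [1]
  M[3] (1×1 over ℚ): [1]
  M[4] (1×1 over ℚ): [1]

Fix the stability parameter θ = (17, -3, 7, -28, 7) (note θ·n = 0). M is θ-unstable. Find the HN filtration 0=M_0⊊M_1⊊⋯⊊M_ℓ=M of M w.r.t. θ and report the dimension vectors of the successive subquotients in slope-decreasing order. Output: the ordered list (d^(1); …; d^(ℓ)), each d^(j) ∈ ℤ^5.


Interval decomposition of M: I[1,1], I[2,5].
HN type (ℓ=3): μ^(1)=17; μ^(2)=7; μ^(3)=-8

((1, 0, 0, 0, 0); (0, 0, 0, 0, 1); (0, 1, 1, 1, 0))


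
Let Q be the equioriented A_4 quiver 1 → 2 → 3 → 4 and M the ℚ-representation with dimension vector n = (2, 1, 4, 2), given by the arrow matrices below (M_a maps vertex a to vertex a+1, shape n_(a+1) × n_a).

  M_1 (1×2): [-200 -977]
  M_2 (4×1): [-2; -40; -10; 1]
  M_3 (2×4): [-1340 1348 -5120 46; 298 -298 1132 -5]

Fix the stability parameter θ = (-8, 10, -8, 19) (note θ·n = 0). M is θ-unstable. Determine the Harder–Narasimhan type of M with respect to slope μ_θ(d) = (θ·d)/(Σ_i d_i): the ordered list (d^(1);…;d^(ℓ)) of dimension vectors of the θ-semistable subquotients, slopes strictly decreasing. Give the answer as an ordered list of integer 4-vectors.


Interval decomposition of M: I[1,1], I[1,4], I[3,3]^2, I[3,4].
HN type (ℓ=3): μ^(1)=19; μ^(2)=1; μ^(3)=-8

((0, 0, 0, 2); (0, 1, 1, 0); (2, 0, 3, 0))


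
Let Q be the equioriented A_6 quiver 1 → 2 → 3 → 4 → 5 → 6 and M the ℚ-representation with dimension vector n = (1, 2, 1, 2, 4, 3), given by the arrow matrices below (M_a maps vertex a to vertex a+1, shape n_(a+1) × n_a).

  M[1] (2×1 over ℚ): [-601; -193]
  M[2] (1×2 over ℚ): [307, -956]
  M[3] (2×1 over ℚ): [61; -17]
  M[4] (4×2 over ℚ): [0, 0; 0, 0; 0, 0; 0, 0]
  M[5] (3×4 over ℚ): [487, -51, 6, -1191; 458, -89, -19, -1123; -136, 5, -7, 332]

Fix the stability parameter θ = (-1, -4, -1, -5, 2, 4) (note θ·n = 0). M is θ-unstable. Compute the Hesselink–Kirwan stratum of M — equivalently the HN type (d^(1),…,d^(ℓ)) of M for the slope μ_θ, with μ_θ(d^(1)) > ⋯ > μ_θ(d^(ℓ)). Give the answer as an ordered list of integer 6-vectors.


Via rank(M_{q-1}∘⋯∘M_p): M ≅ I[1,4], I[2,2], I[4,4], I[5,5], I[5,6]^3.
μ_θ-semistable layers: μ^(1)=4; μ^(2)=2; μ^(3)=-11/4; μ^(4)=-4; μ^(5)=-5

((0, 0, 0, 0, 0, 3); (0, 0, 0, 0, 4, 0); (1, 1, 1, 1, 0, 0); (0, 1, 0, 0, 0, 0); (0, 0, 0, 1, 0, 0))


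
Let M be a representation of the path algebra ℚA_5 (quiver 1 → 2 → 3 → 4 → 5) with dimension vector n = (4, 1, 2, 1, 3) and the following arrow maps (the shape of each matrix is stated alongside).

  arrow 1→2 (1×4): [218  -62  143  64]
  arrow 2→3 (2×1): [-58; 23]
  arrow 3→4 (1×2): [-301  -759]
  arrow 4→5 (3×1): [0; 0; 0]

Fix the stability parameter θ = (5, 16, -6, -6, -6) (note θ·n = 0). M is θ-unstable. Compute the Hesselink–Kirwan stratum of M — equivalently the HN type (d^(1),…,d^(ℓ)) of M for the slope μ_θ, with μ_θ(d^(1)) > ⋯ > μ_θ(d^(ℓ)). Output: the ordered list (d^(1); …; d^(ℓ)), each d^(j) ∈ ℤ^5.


Interval decomposition of M: I[1,1]^3, I[1,4], I[3,3], I[5,5]^3.
HN type (ℓ=3): μ^(1)=5; μ^(2)=9/4; μ^(3)=-6

((3, 0, 0, 0, 0); (1, 1, 1, 1, 0); (0, 0, 1, 0, 3))


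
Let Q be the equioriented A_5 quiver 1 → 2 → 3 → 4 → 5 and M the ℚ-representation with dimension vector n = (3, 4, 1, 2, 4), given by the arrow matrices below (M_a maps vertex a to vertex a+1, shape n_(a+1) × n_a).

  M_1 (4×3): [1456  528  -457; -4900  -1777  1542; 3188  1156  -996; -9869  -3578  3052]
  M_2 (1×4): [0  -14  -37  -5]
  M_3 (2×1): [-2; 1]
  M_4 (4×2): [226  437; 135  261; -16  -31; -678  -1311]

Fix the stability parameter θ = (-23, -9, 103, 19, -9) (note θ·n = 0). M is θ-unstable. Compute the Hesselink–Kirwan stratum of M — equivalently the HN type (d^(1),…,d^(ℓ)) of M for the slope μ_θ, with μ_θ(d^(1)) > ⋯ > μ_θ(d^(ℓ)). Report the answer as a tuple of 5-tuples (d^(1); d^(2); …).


Interval decomposition of M: I[1,2]^2, I[1,5], I[2,2], I[4,5], I[5,5]^2.
HN type (ℓ=4): μ^(1)=113/3; μ^(2)=5; μ^(3)=-9; μ^(4)=-23

((0, 0, 1, 1, 1); (0, 0, 0, 1, 1); (0, 4, 0, 0, 2); (3, 0, 0, 0, 0))


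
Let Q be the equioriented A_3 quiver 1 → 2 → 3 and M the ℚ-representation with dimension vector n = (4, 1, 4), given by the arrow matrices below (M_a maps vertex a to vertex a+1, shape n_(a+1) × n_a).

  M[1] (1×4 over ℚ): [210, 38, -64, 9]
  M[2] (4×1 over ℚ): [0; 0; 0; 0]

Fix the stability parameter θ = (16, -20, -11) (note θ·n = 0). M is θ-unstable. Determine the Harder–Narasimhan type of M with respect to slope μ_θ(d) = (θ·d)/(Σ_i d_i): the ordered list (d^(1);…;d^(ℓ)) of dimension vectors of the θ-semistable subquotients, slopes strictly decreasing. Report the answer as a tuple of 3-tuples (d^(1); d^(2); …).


Interval decomposition of M: I[1,1]^3, I[1,2], I[3,3]^4.
HN type (ℓ=3): μ^(1)=16; μ^(2)=-2; μ^(3)=-11

((3, 0, 0); (1, 1, 0); (0, 0, 4))


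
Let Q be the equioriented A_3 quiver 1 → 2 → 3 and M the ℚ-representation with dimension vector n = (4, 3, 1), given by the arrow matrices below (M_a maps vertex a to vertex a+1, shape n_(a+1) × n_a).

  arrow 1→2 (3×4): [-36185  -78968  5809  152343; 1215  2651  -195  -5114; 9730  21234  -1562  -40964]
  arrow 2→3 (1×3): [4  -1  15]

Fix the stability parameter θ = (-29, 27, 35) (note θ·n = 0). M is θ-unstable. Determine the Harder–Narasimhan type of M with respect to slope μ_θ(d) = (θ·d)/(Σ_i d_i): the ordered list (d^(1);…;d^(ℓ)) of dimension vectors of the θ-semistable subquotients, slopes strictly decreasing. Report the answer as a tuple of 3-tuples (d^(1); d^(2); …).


Interval decomposition of M: I[1,1]^2, I[1,2], I[1,3], I[2,2].
HN type (ℓ=3): μ^(1)=35; μ^(2)=27; μ^(3)=-29

((0, 0, 1); (0, 3, 0); (4, 0, 0))


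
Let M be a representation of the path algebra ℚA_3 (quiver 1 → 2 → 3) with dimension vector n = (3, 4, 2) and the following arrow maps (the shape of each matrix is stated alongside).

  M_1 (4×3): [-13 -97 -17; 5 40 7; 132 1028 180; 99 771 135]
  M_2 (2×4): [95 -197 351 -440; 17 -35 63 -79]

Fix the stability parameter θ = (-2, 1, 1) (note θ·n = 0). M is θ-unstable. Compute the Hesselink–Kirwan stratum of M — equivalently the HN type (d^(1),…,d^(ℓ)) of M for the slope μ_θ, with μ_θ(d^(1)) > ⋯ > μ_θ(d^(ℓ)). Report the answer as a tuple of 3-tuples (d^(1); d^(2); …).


Barcode: M ≅ I[1,1], I[1,3]^2, I[2,2]^2. HN layers by μ_θ (2 steps, strictly decreasing):
  μ^(1)=1; μ^(2)=-2

((0, 4, 2); (3, 0, 0))


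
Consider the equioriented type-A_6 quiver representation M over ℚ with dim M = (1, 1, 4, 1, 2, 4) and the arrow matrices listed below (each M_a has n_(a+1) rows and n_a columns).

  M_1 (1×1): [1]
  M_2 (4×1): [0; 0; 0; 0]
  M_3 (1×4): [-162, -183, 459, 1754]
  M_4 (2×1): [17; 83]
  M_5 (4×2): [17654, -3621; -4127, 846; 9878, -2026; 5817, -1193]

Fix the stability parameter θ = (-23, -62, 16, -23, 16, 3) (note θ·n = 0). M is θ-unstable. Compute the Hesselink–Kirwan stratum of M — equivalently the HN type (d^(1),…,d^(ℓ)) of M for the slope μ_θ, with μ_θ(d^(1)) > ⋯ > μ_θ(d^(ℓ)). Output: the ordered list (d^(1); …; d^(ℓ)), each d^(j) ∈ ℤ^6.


Interval decomposition of M: I[1,2], I[3,3]^3, I[3,6], I[5,6], I[6,6]^2.
HN type (ℓ=5): μ^(1)=16; μ^(2)=19/2; μ^(3)=3; μ^(4)=-7/2; μ^(5)=-85/2

((0, 0, 3, 0, 0, 0); (0, 0, 0, 0, 2, 2); (0, 0, 0, 0, 0, 2); (0, 0, 1, 1, 0, 0); (1, 1, 0, 0, 0, 0))


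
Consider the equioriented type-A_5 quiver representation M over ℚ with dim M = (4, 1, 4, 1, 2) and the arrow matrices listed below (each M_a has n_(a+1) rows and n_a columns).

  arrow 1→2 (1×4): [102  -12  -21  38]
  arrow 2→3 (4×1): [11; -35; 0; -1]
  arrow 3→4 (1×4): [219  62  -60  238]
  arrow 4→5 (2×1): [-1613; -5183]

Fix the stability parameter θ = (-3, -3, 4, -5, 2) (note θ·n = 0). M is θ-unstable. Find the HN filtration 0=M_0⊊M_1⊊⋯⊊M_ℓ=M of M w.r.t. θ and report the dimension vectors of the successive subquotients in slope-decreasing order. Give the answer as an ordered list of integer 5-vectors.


Barcode: M ≅ I[1,1]^3, I[1,5], I[3,3]^3, I[5,5]. HN layers by μ_θ (4 steps, strictly decreasing):
  μ^(1)=4; μ^(2)=2; μ^(3)=-1/2; μ^(4)=-3

((0, 0, 3, 0, 0); (0, 0, 0, 0, 2); (0, 0, 1, 1, 0); (4, 1, 0, 0, 0))


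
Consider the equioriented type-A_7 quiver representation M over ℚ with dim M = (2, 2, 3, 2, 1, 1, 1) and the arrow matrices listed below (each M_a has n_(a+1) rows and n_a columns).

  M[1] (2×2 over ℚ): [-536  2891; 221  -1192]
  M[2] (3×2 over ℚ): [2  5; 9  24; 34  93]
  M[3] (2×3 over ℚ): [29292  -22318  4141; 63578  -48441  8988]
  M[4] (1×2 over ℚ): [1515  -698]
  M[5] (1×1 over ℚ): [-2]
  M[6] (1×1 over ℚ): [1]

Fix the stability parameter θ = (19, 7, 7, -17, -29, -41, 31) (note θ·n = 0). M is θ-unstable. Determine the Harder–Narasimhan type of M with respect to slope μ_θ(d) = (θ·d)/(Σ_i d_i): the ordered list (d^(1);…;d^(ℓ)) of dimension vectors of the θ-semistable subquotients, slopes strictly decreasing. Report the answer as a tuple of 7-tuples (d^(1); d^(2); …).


Interval decomposition of M: I[1,4], I[1,7], I[3,3].
HN type (ℓ=4): μ^(1)=31; μ^(2)=7; μ^(3)=4; μ^(4)=-9

((0, 0, 0, 0, 0, 0, 1); (0, 0, 1, 0, 0, 0, 0); (1, 1, 1, 1, 0, 0, 0); (1, 1, 1, 1, 1, 1, 0))


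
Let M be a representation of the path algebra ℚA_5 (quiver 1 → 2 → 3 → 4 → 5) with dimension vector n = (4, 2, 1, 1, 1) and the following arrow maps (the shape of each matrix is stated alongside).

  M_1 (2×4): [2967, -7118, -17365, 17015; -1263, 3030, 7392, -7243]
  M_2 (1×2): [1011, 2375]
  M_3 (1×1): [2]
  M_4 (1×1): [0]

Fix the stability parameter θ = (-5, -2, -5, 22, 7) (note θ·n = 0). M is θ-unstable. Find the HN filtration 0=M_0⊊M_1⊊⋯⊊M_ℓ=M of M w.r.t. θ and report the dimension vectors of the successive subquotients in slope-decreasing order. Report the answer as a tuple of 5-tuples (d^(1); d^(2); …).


Via rank(M_{q-1}∘⋯∘M_p): M ≅ I[1,1]^2, I[1,2], I[1,4], I[5,5].
μ_θ-semistable layers: μ^(1)=22; μ^(2)=7; μ^(3)=-2; μ^(4)=-7/2; μ^(5)=-5

((0, 0, 0, 1, 0); (0, 0, 0, 0, 1); (0, 1, 0, 0, 0); (0, 1, 1, 0, 0); (4, 0, 0, 0, 0))


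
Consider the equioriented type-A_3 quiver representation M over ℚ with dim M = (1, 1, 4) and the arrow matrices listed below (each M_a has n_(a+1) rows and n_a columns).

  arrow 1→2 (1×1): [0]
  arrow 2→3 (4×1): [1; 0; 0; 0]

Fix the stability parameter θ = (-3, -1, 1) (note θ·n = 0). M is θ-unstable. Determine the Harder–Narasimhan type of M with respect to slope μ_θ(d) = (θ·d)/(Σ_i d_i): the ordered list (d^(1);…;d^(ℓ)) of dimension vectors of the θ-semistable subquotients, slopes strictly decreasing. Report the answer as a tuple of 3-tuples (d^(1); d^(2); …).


Via rank(M_{q-1}∘⋯∘M_p): M ≅ I[1,1], I[2,3], I[3,3]^3.
μ_θ-semistable layers: μ^(1)=1; μ^(2)=-1; μ^(3)=-3

((0, 0, 4); (0, 1, 0); (1, 0, 0))


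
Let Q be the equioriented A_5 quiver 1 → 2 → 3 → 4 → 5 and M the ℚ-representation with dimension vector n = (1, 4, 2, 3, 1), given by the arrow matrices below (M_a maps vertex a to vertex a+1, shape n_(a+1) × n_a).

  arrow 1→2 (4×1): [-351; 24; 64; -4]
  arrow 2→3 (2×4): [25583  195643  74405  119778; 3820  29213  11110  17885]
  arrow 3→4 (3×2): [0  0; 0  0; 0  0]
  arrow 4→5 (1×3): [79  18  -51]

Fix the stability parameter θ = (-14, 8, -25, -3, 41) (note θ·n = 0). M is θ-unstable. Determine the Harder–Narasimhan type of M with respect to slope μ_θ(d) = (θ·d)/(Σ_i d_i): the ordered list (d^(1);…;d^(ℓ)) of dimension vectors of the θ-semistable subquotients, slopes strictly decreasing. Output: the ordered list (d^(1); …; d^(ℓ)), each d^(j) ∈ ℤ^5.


Barcode: M ≅ I[1,3], I[2,2]^2, I[2,3], I[4,4]^2, I[4,5]. HN layers by μ_θ (5 steps, strictly decreasing):
  μ^(1)=41; μ^(2)=8; μ^(3)=-3; μ^(4)=-17/2; μ^(5)=-14

((0, 0, 0, 0, 1); (0, 2, 0, 0, 0); (0, 0, 0, 3, 0); (0, 2, 2, 0, 0); (1, 0, 0, 0, 0))


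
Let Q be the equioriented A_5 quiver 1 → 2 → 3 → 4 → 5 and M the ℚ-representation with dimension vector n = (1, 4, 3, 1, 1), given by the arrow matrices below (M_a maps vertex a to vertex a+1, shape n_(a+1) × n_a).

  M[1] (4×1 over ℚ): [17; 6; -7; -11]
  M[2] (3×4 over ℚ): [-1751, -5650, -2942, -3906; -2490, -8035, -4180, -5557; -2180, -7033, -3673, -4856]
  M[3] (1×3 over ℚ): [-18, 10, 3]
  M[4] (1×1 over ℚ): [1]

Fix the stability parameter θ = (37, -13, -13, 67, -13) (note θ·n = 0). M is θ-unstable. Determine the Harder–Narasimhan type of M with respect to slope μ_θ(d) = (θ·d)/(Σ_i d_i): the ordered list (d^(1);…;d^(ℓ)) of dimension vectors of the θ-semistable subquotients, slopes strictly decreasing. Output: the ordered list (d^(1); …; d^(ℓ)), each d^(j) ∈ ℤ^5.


Barcode: M ≅ I[1,5], I[2,2], I[2,3]^2. HN layers by μ_θ (3 steps, strictly decreasing):
  μ^(1)=27; μ^(2)=11/3; μ^(3)=-13

((0, 0, 0, 1, 1); (1, 1, 1, 0, 0); (0, 3, 2, 0, 0))


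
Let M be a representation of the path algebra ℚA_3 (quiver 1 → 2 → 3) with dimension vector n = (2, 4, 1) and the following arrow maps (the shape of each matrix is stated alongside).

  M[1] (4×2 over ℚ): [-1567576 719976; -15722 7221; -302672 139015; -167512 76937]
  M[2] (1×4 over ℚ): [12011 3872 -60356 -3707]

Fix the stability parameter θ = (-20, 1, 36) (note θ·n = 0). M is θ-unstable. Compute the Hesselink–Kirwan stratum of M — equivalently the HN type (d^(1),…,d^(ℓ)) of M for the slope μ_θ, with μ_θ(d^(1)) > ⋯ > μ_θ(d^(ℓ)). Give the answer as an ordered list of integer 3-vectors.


Barcode: M ≅ I[1,2], I[1,3], I[2,2]^2. HN layers by μ_θ (3 steps, strictly decreasing):
  μ^(1)=36; μ^(2)=1; μ^(3)=-20

((0, 0, 1); (0, 4, 0); (2, 0, 0))


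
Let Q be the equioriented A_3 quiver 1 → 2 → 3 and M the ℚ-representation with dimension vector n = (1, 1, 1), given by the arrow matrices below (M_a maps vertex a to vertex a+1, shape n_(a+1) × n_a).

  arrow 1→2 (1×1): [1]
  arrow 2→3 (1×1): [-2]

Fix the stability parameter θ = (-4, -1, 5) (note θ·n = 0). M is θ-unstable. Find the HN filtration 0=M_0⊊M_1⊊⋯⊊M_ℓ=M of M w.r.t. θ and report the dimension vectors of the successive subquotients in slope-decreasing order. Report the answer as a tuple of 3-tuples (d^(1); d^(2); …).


Via rank(M_{q-1}∘⋯∘M_p): M ≅ I[1,3].
μ_θ-semistable layers: μ^(1)=5; μ^(2)=-1; μ^(3)=-4

((0, 0, 1); (0, 1, 0); (1, 0, 0))


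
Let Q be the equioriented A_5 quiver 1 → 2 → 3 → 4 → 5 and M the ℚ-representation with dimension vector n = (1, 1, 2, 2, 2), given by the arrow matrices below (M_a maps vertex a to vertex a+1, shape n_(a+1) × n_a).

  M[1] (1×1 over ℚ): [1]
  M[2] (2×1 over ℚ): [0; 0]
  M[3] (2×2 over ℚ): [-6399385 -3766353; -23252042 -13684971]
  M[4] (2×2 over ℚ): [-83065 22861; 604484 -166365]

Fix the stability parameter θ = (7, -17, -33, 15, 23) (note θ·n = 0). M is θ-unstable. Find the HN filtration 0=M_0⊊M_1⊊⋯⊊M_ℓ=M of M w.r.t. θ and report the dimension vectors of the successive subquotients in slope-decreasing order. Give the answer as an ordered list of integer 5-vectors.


Barcode: M ≅ I[1,2], I[3,5]^2. HN layers by μ_θ (4 steps, strictly decreasing):
  μ^(1)=23; μ^(2)=15; μ^(3)=-5; μ^(4)=-33

((0, 0, 0, 0, 2); (0, 0, 0, 2, 0); (1, 1, 0, 0, 0); (0, 0, 2, 0, 0))


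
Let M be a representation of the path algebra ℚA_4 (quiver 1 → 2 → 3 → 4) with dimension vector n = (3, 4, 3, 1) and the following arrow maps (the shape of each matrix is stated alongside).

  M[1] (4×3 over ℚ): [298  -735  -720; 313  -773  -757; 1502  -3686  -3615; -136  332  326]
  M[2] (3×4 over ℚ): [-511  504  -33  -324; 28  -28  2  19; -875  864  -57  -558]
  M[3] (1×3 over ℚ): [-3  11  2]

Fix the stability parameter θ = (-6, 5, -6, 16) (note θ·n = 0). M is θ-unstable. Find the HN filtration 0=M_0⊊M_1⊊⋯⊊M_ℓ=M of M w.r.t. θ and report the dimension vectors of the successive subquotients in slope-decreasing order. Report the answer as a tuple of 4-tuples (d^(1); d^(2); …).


Via rank(M_{q-1}∘⋯∘M_p): M ≅ I[1,2]^2, I[1,4], I[2,3], I[3,3].
μ_θ-semistable layers: μ^(1)=16; μ^(2)=5; μ^(3)=-1/2; μ^(4)=-6

((0, 0, 0, 1); (0, 2, 0, 0); (0, 2, 2, 0); (3, 0, 1, 0))


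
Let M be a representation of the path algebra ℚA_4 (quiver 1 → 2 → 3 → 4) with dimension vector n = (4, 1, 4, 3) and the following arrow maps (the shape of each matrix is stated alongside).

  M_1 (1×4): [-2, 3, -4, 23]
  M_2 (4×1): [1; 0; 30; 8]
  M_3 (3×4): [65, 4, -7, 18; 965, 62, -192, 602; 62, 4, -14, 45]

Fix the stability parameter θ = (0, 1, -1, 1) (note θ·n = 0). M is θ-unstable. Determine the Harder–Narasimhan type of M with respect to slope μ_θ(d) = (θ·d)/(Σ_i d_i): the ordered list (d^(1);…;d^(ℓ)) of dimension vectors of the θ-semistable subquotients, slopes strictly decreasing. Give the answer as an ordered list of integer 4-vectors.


Via rank(M_{q-1}∘⋯∘M_p): M ≅ I[1,1]^3, I[1,4], I[3,3], I[3,4]^2.
μ_θ-semistable layers: μ^(1)=1; μ^(2)=0; μ^(3)=-1

((0, 0, 0, 3); (4, 1, 1, 0); (0, 0, 3, 0))


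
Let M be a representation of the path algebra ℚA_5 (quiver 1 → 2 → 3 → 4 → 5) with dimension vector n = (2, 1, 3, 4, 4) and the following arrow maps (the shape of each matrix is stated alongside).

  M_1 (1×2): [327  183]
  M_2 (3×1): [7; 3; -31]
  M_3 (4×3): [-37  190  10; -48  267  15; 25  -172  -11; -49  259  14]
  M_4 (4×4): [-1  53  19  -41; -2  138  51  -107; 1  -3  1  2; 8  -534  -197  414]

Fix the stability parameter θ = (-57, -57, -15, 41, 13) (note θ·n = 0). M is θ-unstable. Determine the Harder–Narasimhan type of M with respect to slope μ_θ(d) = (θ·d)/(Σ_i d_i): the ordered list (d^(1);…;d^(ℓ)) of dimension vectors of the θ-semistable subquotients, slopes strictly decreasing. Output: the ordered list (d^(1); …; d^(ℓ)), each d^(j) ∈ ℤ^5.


Barcode: M ≅ I[1,1], I[1,5], I[3,5]^2, I[4,4], I[5,5]. HN layers by μ_θ (5 steps, strictly decreasing):
  μ^(1)=41; μ^(2)=27; μ^(3)=13; μ^(4)=-15; μ^(5)=-57

((0, 0, 0, 1, 0); (0, 0, 0, 3, 3); (0, 0, 0, 0, 1); (0, 0, 3, 0, 0); (2, 1, 0, 0, 0))


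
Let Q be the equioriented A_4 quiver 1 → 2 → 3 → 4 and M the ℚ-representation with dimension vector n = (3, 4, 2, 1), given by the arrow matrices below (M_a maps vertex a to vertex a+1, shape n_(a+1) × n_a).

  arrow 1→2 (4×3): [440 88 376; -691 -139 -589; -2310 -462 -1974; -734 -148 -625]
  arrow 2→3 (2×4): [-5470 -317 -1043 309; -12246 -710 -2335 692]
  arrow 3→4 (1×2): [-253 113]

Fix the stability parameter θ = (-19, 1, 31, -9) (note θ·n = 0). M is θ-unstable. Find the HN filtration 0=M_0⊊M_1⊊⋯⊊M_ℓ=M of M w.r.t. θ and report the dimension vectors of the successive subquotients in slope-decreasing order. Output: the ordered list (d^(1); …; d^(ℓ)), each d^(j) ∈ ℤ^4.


Barcode: M ≅ I[1,1], I[1,3], I[1,4], I[2,2]^2. HN layers by μ_θ (4 steps, strictly decreasing):
  μ^(1)=31; μ^(2)=11; μ^(3)=1; μ^(4)=-19

((0, 0, 1, 0); (0, 0, 1, 1); (0, 4, 0, 0); (3, 0, 0, 0))


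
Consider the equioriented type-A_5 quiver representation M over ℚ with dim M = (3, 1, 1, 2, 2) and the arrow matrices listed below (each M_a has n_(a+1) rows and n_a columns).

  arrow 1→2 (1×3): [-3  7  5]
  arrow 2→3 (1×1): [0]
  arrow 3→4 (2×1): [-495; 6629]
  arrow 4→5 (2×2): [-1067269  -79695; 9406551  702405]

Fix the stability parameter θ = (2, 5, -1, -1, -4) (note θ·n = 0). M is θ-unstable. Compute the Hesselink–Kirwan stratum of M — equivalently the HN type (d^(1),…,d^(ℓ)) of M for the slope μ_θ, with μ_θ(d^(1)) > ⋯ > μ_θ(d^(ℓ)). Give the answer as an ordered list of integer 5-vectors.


Via rank(M_{q-1}∘⋯∘M_p): M ≅ I[1,1]^2, I[1,2], I[3,4], I[4,5], I[5,5].
μ_θ-semistable layers: μ^(1)=5; μ^(2)=2; μ^(3)=-1; μ^(4)=-5/2; μ^(5)=-4

((0, 1, 0, 0, 0); (3, 0, 0, 0, 0); (0, 0, 1, 1, 0); (0, 0, 0, 1, 1); (0, 0, 0, 0, 1))


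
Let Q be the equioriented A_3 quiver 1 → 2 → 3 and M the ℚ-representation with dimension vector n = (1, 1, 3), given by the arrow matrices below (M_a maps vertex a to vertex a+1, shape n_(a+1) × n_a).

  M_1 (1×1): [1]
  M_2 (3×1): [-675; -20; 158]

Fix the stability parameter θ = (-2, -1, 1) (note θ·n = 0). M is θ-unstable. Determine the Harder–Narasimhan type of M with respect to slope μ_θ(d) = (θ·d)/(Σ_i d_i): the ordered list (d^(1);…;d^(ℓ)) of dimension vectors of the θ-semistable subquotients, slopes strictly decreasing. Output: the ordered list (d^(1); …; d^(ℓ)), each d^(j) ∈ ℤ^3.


Via rank(M_{q-1}∘⋯∘M_p): M ≅ I[1,3], I[3,3]^2.
μ_θ-semistable layers: μ^(1)=1; μ^(2)=-1; μ^(3)=-2

((0, 0, 3); (0, 1, 0); (1, 0, 0))


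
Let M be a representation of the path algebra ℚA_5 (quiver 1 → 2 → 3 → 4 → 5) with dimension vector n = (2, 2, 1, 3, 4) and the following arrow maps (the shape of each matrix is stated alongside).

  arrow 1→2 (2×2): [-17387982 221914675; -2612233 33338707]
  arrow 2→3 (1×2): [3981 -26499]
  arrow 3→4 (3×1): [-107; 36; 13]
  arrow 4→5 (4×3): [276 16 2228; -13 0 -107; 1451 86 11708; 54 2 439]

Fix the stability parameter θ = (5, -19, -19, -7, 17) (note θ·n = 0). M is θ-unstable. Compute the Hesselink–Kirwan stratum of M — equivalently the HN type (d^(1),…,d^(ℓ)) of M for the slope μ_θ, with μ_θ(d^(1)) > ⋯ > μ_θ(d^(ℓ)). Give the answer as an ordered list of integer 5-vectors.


Via rank(M_{q-1}∘⋯∘M_p): M ≅ I[1,2], I[1,5], I[4,4], I[4,5], I[5,5]^2.
μ_θ-semistable layers: μ^(1)=17; μ^(2)=-7; μ^(3)=-11

((0, 0, 0, 0, 4); (1, 1, 0, 3, 0); (1, 1, 1, 0, 0))


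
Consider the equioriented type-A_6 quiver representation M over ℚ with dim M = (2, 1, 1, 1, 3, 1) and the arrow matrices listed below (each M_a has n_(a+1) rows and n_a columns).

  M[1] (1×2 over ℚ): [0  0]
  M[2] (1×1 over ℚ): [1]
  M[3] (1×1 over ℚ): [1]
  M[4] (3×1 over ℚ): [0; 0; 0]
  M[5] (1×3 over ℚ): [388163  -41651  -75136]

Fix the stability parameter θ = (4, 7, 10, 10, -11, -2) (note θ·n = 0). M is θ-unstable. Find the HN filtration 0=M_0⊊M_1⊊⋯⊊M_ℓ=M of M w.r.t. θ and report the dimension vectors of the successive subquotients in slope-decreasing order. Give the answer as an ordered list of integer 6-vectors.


Interval decomposition of M: I[1,1]^2, I[2,4], I[5,5]^2, I[5,6].
HN type (ℓ=5): μ^(1)=10; μ^(2)=7; μ^(3)=4; μ^(4)=-2; μ^(5)=-11

((0, 0, 1, 1, 0, 0); (0, 1, 0, 0, 0, 0); (2, 0, 0, 0, 0, 0); (0, 0, 0, 0, 0, 1); (0, 0, 0, 0, 3, 0))


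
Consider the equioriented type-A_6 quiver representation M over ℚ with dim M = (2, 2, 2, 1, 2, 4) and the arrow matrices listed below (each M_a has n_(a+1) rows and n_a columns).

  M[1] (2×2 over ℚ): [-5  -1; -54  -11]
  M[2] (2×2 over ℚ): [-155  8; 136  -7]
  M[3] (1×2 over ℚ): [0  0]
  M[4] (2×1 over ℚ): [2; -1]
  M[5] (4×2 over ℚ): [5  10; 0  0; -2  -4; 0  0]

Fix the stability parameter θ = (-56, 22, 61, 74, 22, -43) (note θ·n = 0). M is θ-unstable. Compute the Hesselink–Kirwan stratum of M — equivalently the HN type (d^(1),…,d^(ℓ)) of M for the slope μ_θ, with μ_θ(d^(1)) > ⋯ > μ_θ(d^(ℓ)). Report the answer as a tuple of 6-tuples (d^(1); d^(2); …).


Interval decomposition of M: I[1,3]^2, I[4,5], I[5,6], I[6,6]^3.
HN type (ℓ=6): μ^(1)=61; μ^(2)=48; μ^(3)=22; μ^(4)=-21/2; μ^(5)=-43; μ^(6)=-56

((0, 0, 2, 0, 0, 0); (0, 0, 0, 1, 1, 0); (0, 2, 0, 0, 0, 0); (0, 0, 0, 0, 1, 1); (0, 0, 0, 0, 0, 3); (2, 0, 0, 0, 0, 0))
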